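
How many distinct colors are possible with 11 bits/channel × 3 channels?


Total bits = 11 bits/channel × 3 channels = 33 bits
Distinct colors = 2^33
= 8,589,934,592 colors


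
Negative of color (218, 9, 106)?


Invert: (255-R, 255-G, 255-B)
R: 255-218 = 37
G: 255-9 = 246
B: 255-106 = 149
= RGB(37, 246, 149)


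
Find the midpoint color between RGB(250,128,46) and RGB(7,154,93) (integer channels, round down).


Midpoint: each channel = ⌊(C₁+C₂)/2⌋
R: ⌊(250+7)/2⌋ = 128
G: ⌊(128+154)/2⌋ = 141
B: ⌊(46+93)/2⌋ = 69
= RGB(128, 141, 69)


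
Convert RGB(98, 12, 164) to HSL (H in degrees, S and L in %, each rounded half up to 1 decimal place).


Normalize: R'=98/255≈0.3843, G'=12/255≈0.0471, B'=164/255≈0.6431
Max=164/255, Min=12/255, Δ=Max-Min=152/255
L = (Max+Min)/2 = (164+12)/510 = 176/510 = 0.34509… → L = 34.5%
L ≤ 0.5 → S = Δ/(Max+Min) = 152/(164+12) = 152/176 = 0.86363… → S = 86.4%
(the 1/255 factors cancel in S and H, so raw channel differences can be used)
Max is B' → H = 60 × ((R-G)/Δ + 4) = 60 × ((98-12)/152 + 4)
  86/152 + 4 = 0.5657… + 4 = 4.5657…
  H = 60 × 4.5657… = 273.947…° → H = 273.9°
= HSL(273.9°, 86.4%, 34.5%)


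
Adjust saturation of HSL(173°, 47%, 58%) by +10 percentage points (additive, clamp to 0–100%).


Original S = 47%
Adjustment = +10 percentage points
New S = 47 + (10) = 57
Clamp to [0, 100] → 57
= HSL(173°, 57%, 58%)


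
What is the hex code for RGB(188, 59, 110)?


R = 188 → BC (hex)
G = 59 → 3B (hex)
B = 110 → 6E (hex)
Hex = #BC3B6E


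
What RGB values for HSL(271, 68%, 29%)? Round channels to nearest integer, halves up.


H=271°, S=0.68, L=0.29
C = (1-|2L-1|)×S = (1-|-0.42|)×0.68 = 0.3944
H' = H/60 = 271/60 ≈ 4.5167; X = C×(1-|H' mod 2 - 1|) ≈ 0.2038
m = L - C/2 = 0.29 - 0.1972 = 0.0928
Sector ⌊H'⌋ = 4 → (R',G',B') = (≈0.2038, 0.0, 0.3944)
RGB = ((R'+m)×255, (G'+m)×255, (B'+m)×255) = (75.6262, 23.664, 124.236)
Round half up → RGB(76, 24, 124)


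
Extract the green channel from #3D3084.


Color: #3D3084
R = 3D = 61
G = 30 = 48
B = 84 = 132
Green = 48


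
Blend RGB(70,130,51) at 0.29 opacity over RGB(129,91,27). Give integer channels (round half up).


C = α×F + (1-α)×B, with 1-α = 0.71
R: 0.29×70 + 0.71×129 = 20.30 + 91.59 = 111.89 → 112
G: 0.29×130 + 0.71×91 = 37.70 + 64.61 = 102.31 → 102
B: 0.29×51 + 0.71×27 = 14.79 + 19.17 = 33.96 → 34
= RGB(112, 102, 34)


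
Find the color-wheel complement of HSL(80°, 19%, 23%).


Complement = opposite side of color wheel = hue + 180°
H' = (80 + 180) mod 360 = 260°
S and L unchanged.
= HSL(260°, 19%, 23%)


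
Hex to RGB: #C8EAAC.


C8 → 200 (R)
EA → 234 (G)
AC → 172 (B)
= RGB(200, 234, 172)


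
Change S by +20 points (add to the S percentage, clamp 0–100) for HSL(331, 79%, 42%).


Original S = 79%
Adjustment = +20 percentage points
New S = 79 + (20) = 99
Clamp to [0, 100] → 99
= HSL(331°, 99%, 42%)


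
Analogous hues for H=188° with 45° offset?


Base hue: 188°
Left analog: (188 - 45) mod 360 = 143°
Right analog: (188 + 45) mod 360 = 233°
Analogous hues = 143° and 233°


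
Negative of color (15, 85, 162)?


Invert: (255-R, 255-G, 255-B)
R: 255-15 = 240
G: 255-85 = 170
B: 255-162 = 93
= RGB(240, 170, 93)


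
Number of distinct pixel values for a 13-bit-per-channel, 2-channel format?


Total bits = 13 bits/channel × 2 channels = 26 bits
Distinct pixel values = 2^26
= 67,108,864 pixel values


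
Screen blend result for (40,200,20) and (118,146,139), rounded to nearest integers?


Screen: C = 255 - (255-A)×(255-B)/255, rounded to nearest integer
R: 255 - (255-40)×(255-118)/255 = 255 - 29455/255 ≈ 255 - 115.510 = 139.490 → 139
G: 255 - (255-200)×(255-146)/255 = 255 - 5995/255 ≈ 255 - 23.510 = 231.490 → 231
B: 255 - (255-20)×(255-139)/255 = 255 - 27260/255 ≈ 255 - 106.902 = 148.098 → 148
= RGB(139, 231, 148)


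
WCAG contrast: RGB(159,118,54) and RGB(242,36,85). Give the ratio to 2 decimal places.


Linearize each sRGB channel c=v/255: c/12.92 if c ≤ 0.04045 else ((c+0.055)/1.055)^2.4
L = 0.2126×R_lin + 0.7152×G_lin + 0.0722×B_lin
Color 1 (159,118,54):
  R=159: 159/255≈0.6235 > 0.04045 → ((0.6235+0.055)/1.055)^2.4 ≈ 0.34670
  G=118: 118/255≈0.4627 > 0.04045 → ((0.4627+0.055)/1.055)^2.4 ≈ 0.18116
  B=54: 54/255≈0.2118 > 0.04045 → ((0.2118+0.055)/1.055)^2.4 ≈ 0.03689
  L1 = 0.2126×0.34670 + 0.7152×0.18116 + 0.0722×0.03689 ≈ 0.20594
Color 2 (242,36,85):
  R=242: 242/255≈0.9490 > 0.04045 → ((0.9490+0.055)/1.055)^2.4 ≈ 0.88792
  G=36: 36/255≈0.1412 > 0.04045 → ((0.1412+0.055)/1.055)^2.4 ≈ 0.01764
  B=85: 85/255≈0.3333 > 0.04045 → ((0.3333+0.055)/1.055)^2.4 ≈ 0.09084
  L2 = 0.2126×0.88792 + 0.7152×0.01764 + 0.0722×0.09084 ≈ 0.20795
Lighter = 0.20795, Darker = 0.20594
Ratio = (L_lighter + 0.05) / (L_darker + 0.05)
Ratio = (0.20795 + 0.05) / (0.20594 + 0.05) = 0.25795 / 0.25594 ≈ 1.0078
Ratio ≈ 1.01:1


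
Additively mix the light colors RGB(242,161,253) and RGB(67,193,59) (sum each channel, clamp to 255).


Additive: each channel = min(255, C₁+C₂)
R: 242+67 = 309 → 255
G: 161+193 = 354 → 255
B: 253+59 = 312 → 255
= RGB(255, 255, 255)


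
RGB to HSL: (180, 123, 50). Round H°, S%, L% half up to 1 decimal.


Normalize: R'=180/255≈0.7059, G'=123/255≈0.4824, B'=50/255≈0.1961
Max=180/255, Min=50/255, Δ=Max-Min=130/255
L = (Max+Min)/2 = (180+50)/510 = 230/510 = 0.45098… → L = 45.1%
L ≤ 0.5 → S = Δ/(Max+Min) = 130/(180+50) = 130/230 = 0.56521… → S = 56.5%
(the 1/255 factors cancel in S and H, so raw channel differences can be used)
Max is R' → H = 60 × (((G-B)/Δ) mod 6) = 60 × (((123-50)/130) mod 6)
  73/130 = 0.5615…
  H = 60 × 0.5615… = 33.692…° → H = 33.7°
= HSL(33.7°, 56.5%, 45.1%)


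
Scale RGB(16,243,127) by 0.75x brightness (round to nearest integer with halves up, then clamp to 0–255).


Multiply each channel by 0.75, round half up, clamp to [0, 255]
R: 16×0.75 = 12
G: 243×0.75 = 182.25 → round → 182
B: 127×0.75 = 95.25 → round → 95
= RGB(12, 182, 95)


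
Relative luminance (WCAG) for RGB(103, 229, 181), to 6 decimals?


Linearize each channel (sRGB transfer function): c = v/255; c_lin = c/12.92 if c ≤ 0.04045, else ((c+0.055)/1.055)^2.4
  R: 103/255 ≈ 0.403922 > 0.04045 → ((0.403922+0.055)/1.055)^2.4 ≈ 0.135633
  G: 229/255 ≈ 0.898039 > 0.04045 → ((0.898039+0.055)/1.055)^2.4 ≈ 0.783538
  B: 181/255 ≈ 0.709804 > 0.04045 → ((0.709804+0.055)/1.055)^2.4 ≈ 0.462077
R_lin = 0.135633, G_lin = 0.783538, B_lin = 0.462077
L = 0.2126×R + 0.7152×G + 0.0722×B
L = 0.2126×0.135633 + 0.7152×0.783538 + 0.0722×0.462077
L ≈ 0.622584


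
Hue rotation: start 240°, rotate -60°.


New hue = (H + rotation) mod 360
New hue = (240 -60) mod 360
= 180 mod 360
= 180°


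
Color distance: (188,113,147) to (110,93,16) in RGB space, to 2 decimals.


d = √[(R₁-R₂)² + (G₁-G₂)² + (B₁-B₂)²]
d = √[(188-110)² + (113-93)² + (147-16)²]
d = √[6084 + 400 + 17161]
d = √23645
d ≈ 153.77


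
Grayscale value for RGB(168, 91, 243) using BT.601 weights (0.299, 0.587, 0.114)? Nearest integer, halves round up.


Gray = 0.299×R + 0.587×G + 0.114×B
Gray = 0.299×168 + 0.587×91 + 0.114×243
Gray = 50.232 + 53.417 + 27.702
Gray = 131.351 → round half up → 131
Gray = 131


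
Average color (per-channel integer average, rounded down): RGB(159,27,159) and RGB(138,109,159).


Midpoint: each channel = ⌊(C₁+C₂)/2⌋
R: ⌊(159+138)/2⌋ = 148
G: ⌊(27+109)/2⌋ = 68
B: ⌊(159+159)/2⌋ = 159
= RGB(148, 68, 159)


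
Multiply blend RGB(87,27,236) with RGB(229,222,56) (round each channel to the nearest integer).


Multiply: C = A×B/255, rounded to nearest integer
R: 87×229/255 = 19923/255 ≈ 78.129 → 78
G: 27×222/255 = 5994/255 ≈ 23.506 → 24
B: 236×56/255 = 13216/255 ≈ 51.827 → 52
= RGB(78, 24, 52)


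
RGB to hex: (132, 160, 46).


R = 132 → 84 (hex)
G = 160 → A0 (hex)
B = 46 → 2E (hex)
Hex = #84A02E


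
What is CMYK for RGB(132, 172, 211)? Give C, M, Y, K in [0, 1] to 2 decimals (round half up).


R'=132/255≈0.5176, G'=172/255≈0.6745, B'=211/255≈0.8275
K = 1 - max(R',G',B') = 1 - 211/255 = 44/255 = 0.17254… → 0.17
(1-R'-K)/(1-K) simplifies to (max-R)/max with max = 211:
C = (211-132)/211 = 79/211 = 0.37440… → 0.37
M = (211-172)/211 = 39/211 = 0.18483… → 0.18
Y = (211-211)/211 = 0/211 = 0 → 0.00
= CMYK(0.37, 0.18, 0.00, 0.17)


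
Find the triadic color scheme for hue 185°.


Triadic: equally spaced at 120° intervals
H1 = 185°
H2 = (185 + 120) mod 360 = 305°
H3 = (185 + 240) mod 360 = 65°
Triadic = 185°, 305°, 65°


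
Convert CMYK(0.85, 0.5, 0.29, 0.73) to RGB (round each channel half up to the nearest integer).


R = 255 × (1-C) × (1-K) = 255 × 0.15 × 0.27 = 10.3275 → 10
G = 255 × (1-M) × (1-K) = 255 × 0.50 × 0.27 = 34.425 → 34
B = 255 × (1-Y) × (1-K) = 255 × 0.71 × 0.27 = 48.8835 → 49
= RGB(10, 34, 49)


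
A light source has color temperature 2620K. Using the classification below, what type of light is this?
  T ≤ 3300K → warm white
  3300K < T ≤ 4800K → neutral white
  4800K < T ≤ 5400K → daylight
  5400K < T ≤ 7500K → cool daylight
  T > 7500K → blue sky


Temperature: 2620K
2620K ≤ 3300K → warm white
Classification: warm white


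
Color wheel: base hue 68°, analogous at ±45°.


Base hue: 68°
Left analog: (68 - 45) mod 360 = 23°
Right analog: (68 + 45) mod 360 = 113°
Analogous hues = 23° and 113°


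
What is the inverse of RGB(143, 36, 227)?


Invert: (255-R, 255-G, 255-B)
R: 255-143 = 112
G: 255-36 = 219
B: 255-227 = 28
= RGB(112, 219, 28)


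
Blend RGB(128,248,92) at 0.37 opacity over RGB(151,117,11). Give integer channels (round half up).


C = α×F + (1-α)×B, with 1-α = 0.63
R: 0.37×128 + 0.63×151 = 47.36 + 95.13 = 142.49 → 142
G: 0.37×248 + 0.63×117 = 91.76 + 73.71 = 165.47 → 165
B: 0.37×92 + 0.63×11 = 34.04 + 6.93 = 40.97 → 41
= RGB(142, 165, 41)


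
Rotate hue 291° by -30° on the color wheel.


New hue = (H + rotation) mod 360
New hue = (291 -30) mod 360
= 261 mod 360
= 261°


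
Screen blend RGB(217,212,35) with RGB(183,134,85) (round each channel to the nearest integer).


Screen: C = 255 - (255-A)×(255-B)/255, rounded to nearest integer
R: 255 - (255-217)×(255-183)/255 = 255 - 2736/255 ≈ 255 - 10.729 = 244.271 → 244
G: 255 - (255-212)×(255-134)/255 = 255 - 5203/255 ≈ 255 - 20.404 = 234.596 → 235
B: 255 - (255-35)×(255-85)/255 = 255 - 37400/255 ≈ 255 - 146.667 = 108.333 → 108
= RGB(244, 235, 108)


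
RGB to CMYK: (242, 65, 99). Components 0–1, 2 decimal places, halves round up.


R'=242/255≈0.9490, G'=65/255≈0.2549, B'=99/255≈0.3882
K = 1 - max(R',G',B') = 1 - 242/255 = 13/255 = 0.05098… → 0.05
(1-R'-K)/(1-K) simplifies to (max-R)/max with max = 242:
C = (242-242)/242 = 0/242 = 0 → 0.00
M = (242-65)/242 = 177/242 = 0.73140… → 0.73
Y = (242-99)/242 = 143/242 = 0.59090… → 0.59
= CMYK(0.00, 0.73, 0.59, 0.05)


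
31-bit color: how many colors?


Colors = 2^bits = 2^31
= 2,147,483,648 colors


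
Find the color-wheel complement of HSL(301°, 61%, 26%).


Complement = opposite side of color wheel = hue + 180°
H' = (301 + 180) mod 360 = 121°
S and L unchanged.
= HSL(121°, 61%, 26%)


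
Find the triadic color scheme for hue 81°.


Triadic: equally spaced at 120° intervals
H1 = 81°
H2 = (81 + 120) mod 360 = 201°
H3 = (81 + 240) mod 360 = 321°
Triadic = 81°, 201°, 321°


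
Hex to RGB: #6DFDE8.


6D → 109 (R)
FD → 253 (G)
E8 → 232 (B)
= RGB(109, 253, 232)


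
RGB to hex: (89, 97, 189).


R = 89 → 59 (hex)
G = 97 → 61 (hex)
B = 189 → BD (hex)
Hex = #5961BD


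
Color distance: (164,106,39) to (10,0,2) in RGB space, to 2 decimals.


d = √[(R₁-R₂)² + (G₁-G₂)² + (B₁-B₂)²]
d = √[(164-10)² + (106-0)² + (39-2)²]
d = √[23716 + 11236 + 1369]
d = √36321
d ≈ 190.58


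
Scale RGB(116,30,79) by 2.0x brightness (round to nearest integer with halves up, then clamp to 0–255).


Multiply each channel by 2.0, round half up, clamp to [0, 255]
R: 116×2.0 = 232
G: 30×2.0 = 60
B: 79×2.0 = 158
= RGB(232, 60, 158)


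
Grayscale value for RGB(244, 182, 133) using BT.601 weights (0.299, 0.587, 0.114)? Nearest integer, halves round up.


Gray = 0.299×R + 0.587×G + 0.114×B
Gray = 0.299×244 + 0.587×182 + 0.114×133
Gray = 72.956 + 106.834 + 15.162
Gray = 194.952 → round half up → 195
Gray = 195


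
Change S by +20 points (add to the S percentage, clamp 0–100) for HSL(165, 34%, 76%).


Original S = 34%
Adjustment = +20 percentage points
New S = 34 + (20) = 54
Clamp to [0, 100] → 54
= HSL(165°, 54%, 76%)


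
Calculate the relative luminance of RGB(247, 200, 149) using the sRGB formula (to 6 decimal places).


Linearize each channel (sRGB transfer function): c = v/255; c_lin = c/12.92 if c ≤ 0.04045, else ((c+0.055)/1.055)^2.4
  R: 247/255 ≈ 0.968627 > 0.04045 → ((0.968627+0.055)/1.055)^2.4 ≈ 0.930111
  G: 200/255 ≈ 0.784314 > 0.04045 → ((0.784314+0.055)/1.055)^2.4 ≈ 0.577580
  B: 149/255 ≈ 0.584314 > 0.04045 → ((0.584314+0.055)/1.055)^2.4 ≈ 0.300544
R_lin = 0.930111, G_lin = 0.577580, B_lin = 0.300544
L = 0.2126×R + 0.7152×G + 0.0722×B
L = 0.2126×0.930111 + 0.7152×0.577580 + 0.0722×0.300544
L ≈ 0.632526


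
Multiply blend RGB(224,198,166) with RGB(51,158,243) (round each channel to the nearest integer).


Multiply: C = A×B/255, rounded to nearest integer
R: 224×51/255 = 11424/255 ≈ 44.800 → 45
G: 198×158/255 = 31284/255 ≈ 122.682 → 123
B: 166×243/255 = 40338/255 ≈ 158.188 → 158
= RGB(45, 123, 158)


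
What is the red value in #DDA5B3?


Color: #DDA5B3
R = DD = 221
G = A5 = 165
B = B3 = 179
Red = 221


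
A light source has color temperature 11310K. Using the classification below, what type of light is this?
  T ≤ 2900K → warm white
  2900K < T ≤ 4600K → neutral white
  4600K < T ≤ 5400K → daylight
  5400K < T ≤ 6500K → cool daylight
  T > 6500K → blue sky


Temperature: 11310K
11310K > 6500K → blue sky
Classification: blue sky


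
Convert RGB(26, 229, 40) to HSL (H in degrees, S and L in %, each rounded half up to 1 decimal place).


Normalize: R'=26/255≈0.1020, G'=229/255≈0.8980, B'=40/255≈0.1569
Max=229/255, Min=26/255, Δ=Max-Min=203/255
L = (Max+Min)/2 = (229+26)/510 = 255/510 = 0.5 → L = 50.0%
L ≤ 0.5 → S = Δ/(Max+Min) = 203/(229+26) = 203/255 = 0.79607… → S = 79.6%
(the 1/255 factors cancel in S and H, so raw channel differences can be used)
Max is G' → H = 60 × ((B-R)/Δ + 2) = 60 × ((40-26)/203 + 2)
  14/203 + 2 = 0.0689… + 2 = 2.0689…
  H = 60 × 2.0689… = 124.137…° → H = 124.1°
= HSL(124.1°, 79.6%, 50.0%)


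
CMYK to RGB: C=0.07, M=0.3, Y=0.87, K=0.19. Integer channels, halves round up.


R = 255 × (1-C) × (1-K) = 255 × 0.93 × 0.81 = 192.0915 → 192
G = 255 × (1-M) × (1-K) = 255 × 0.70 × 0.81 = 144.585 → 145
B = 255 × (1-Y) × (1-K) = 255 × 0.13 × 0.81 = 26.8515 → 27
= RGB(192, 145, 27)


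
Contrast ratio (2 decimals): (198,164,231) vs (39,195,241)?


Linearize each sRGB channel c=v/255: c/12.92 if c ≤ 0.04045 else ((c+0.055)/1.055)^2.4
L = 0.2126×R_lin + 0.7152×G_lin + 0.0722×B_lin
Color 1 (198,164,231):
  R=198: 198/255≈0.7765 > 0.04045 → ((0.7765+0.055)/1.055)^2.4 ≈ 0.56471
  G=164: 164/255≈0.6431 > 0.04045 → ((0.6431+0.055)/1.055)^2.4 ≈ 0.37124
  B=231: 231/255≈0.9059 > 0.04045 → ((0.9059+0.055)/1.055)^2.4 ≈ 0.79910
  L1 = 0.2126×0.56471 + 0.7152×0.37124 + 0.0722×0.79910 ≈ 0.44326
Color 2 (39,195,241):
  R=39: 39/255≈0.1529 > 0.04045 → ((0.1529+0.055)/1.055)^2.4 ≈ 0.02029
  G=195: 195/255≈0.7647 > 0.04045 → ((0.7647+0.055)/1.055)^2.4 ≈ 0.54572
  B=241: 241/255≈0.9451 > 0.04045 → ((0.9451+0.055)/1.055)^2.4 ≈ 0.87962
  L2 = 0.2126×0.02029 + 0.7152×0.54572 + 0.0722×0.87962 ≈ 0.45812
Lighter = 0.45812, Darker = 0.44326
Ratio = (L_lighter + 0.05) / (L_darker + 0.05)
Ratio = (0.45812 + 0.05) / (0.44326 + 0.05) = 0.50812 / 0.49326 ≈ 1.0301
Ratio ≈ 1.03:1


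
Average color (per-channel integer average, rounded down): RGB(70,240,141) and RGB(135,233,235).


Midpoint: each channel = ⌊(C₁+C₂)/2⌋
R: ⌊(70+135)/2⌋ = 102
G: ⌊(240+233)/2⌋ = 236
B: ⌊(141+235)/2⌋ = 188
= RGB(102, 236, 188)


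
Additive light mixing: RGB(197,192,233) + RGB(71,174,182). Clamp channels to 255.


Additive: each channel = min(255, C₁+C₂)
R: 197+71 = 268 → 255
G: 192+174 = 366 → 255
B: 233+182 = 415 → 255
= RGB(255, 255, 255)


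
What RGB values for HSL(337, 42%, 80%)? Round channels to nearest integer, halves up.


H=337°, S=0.42, L=0.80
C = (1-|2L-1|)×S = (1-|0.60|)×0.42 = 0.168
H' = H/60 = 337/60 ≈ 5.6167; X = C×(1-|H' mod 2 - 1|) = 0.0644
m = L - C/2 = 0.80 - 0.084 = 0.716
Sector ⌊H'⌋ = 5 → (R',G',B') = (0.168, 0.0, 0.0644)
RGB = ((R'+m)×255, (G'+m)×255, (B'+m)×255) = (225.42, 182.58, 199.002)
Round half up → RGB(225, 183, 199)


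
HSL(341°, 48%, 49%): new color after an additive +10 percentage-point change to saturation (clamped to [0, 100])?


Original S = 48%
Adjustment = +10 percentage points
New S = 48 + (10) = 58
Clamp to [0, 100] → 58
= HSL(341°, 58%, 49%)


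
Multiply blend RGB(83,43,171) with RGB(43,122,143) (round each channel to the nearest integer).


Multiply: C = A×B/255, rounded to nearest integer
R: 83×43/255 = 3569/255 ≈ 13.996 → 14
G: 43×122/255 = 5246/255 ≈ 20.573 → 21
B: 171×143/255 = 24453/255 ≈ 95.894 → 96
= RGB(14, 21, 96)


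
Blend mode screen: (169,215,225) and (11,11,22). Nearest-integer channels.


Screen: C = 255 - (255-A)×(255-B)/255, rounded to nearest integer
R: 255 - (255-169)×(255-11)/255 = 255 - 20984/255 ≈ 255 - 82.290 = 172.710 → 173
G: 255 - (255-215)×(255-11)/255 = 255 - 9760/255 ≈ 255 - 38.275 = 216.725 → 217
B: 255 - (255-225)×(255-22)/255 = 255 - 6990/255 ≈ 255 - 27.412 = 227.588 → 228
= RGB(173, 217, 228)


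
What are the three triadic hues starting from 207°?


Triadic: equally spaced at 120° intervals
H1 = 207°
H2 = (207 + 120) mod 360 = 327°
H3 = (207 + 240) mod 360 = 87°
Triadic = 207°, 327°, 87°


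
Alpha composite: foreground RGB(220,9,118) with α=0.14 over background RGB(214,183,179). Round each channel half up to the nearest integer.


C = α×F + (1-α)×B, with 1-α = 0.86
R: 0.14×220 + 0.86×214 = 30.80 + 184.04 = 214.84 → 215
G: 0.14×9 + 0.86×183 = 1.26 + 157.38 = 158.64 → 159
B: 0.14×118 + 0.86×179 = 16.52 + 153.94 = 170.46 → 170
= RGB(215, 159, 170)


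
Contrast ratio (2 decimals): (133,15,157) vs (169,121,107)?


Linearize each sRGB channel c=v/255: c/12.92 if c ≤ 0.04045 else ((c+0.055)/1.055)^2.4
L = 0.2126×R_lin + 0.7152×G_lin + 0.0722×B_lin
Color 1 (133,15,157):
  R=133: 133/255≈0.5216 > 0.04045 → ((0.5216+0.055)/1.055)^2.4 ≈ 0.23455
  G=15: 15/255≈0.0588 > 0.04045 → ((0.0588+0.055)/1.055)^2.4 ≈ 0.00478
  B=157: 157/255≈0.6157 > 0.04045 → ((0.6157+0.055)/1.055)^2.4 ≈ 0.33716
  L1 = 0.2126×0.23455 + 0.7152×0.00478 + 0.0722×0.33716 ≈ 0.07763
Color 2 (169,121,107):
  R=169: 169/255≈0.6627 > 0.04045 → ((0.6627+0.055)/1.055)^2.4 ≈ 0.39676
  G=121: 121/255≈0.4745 > 0.04045 → ((0.4745+0.055)/1.055)^2.4 ≈ 0.19120
  B=107: 107/255≈0.4196 > 0.04045 → ((0.4196+0.055)/1.055)^2.4 ≈ 0.14703
  L2 = 0.2126×0.39676 + 0.7152×0.19120 + 0.0722×0.14703 ≈ 0.23171
Lighter = 0.23171, Darker = 0.07763
Ratio = (L_lighter + 0.05) / (L_darker + 0.05)
Ratio = (0.23171 + 0.05) / (0.07763 + 0.05) = 0.28171 / 0.12763 ≈ 2.2073
Ratio ≈ 2.21:1


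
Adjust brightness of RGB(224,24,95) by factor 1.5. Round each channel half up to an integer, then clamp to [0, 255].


Multiply each channel by 1.5, round half up, clamp to [0, 255]
R: 224×1.5 = 336 → clamp → 255
G: 24×1.5 = 36
B: 95×1.5 = 142.5 → round → 143
= RGB(255, 36, 143)


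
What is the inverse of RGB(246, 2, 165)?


Invert: (255-R, 255-G, 255-B)
R: 255-246 = 9
G: 255-2 = 253
B: 255-165 = 90
= RGB(9, 253, 90)


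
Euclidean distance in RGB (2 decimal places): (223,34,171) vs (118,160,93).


d = √[(R₁-R₂)² + (G₁-G₂)² + (B₁-B₂)²]
d = √[(223-118)² + (34-160)² + (171-93)²]
d = √[11025 + 15876 + 6084]
d = √32985
d ≈ 181.62


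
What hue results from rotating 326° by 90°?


New hue = (H + rotation) mod 360
New hue = (326 + 90) mod 360
= 416 mod 360
= 56°


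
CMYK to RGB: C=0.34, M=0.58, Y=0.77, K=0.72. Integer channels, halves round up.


R = 255 × (1-C) × (1-K) = 255 × 0.66 × 0.28 = 47.124 → 47
G = 255 × (1-M) × (1-K) = 255 × 0.42 × 0.28 = 29.988 → 30
B = 255 × (1-Y) × (1-K) = 255 × 0.23 × 0.28 = 16.422 → 16
= RGB(47, 30, 16)


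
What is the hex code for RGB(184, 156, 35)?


R = 184 → B8 (hex)
G = 156 → 9C (hex)
B = 35 → 23 (hex)
Hex = #B89C23


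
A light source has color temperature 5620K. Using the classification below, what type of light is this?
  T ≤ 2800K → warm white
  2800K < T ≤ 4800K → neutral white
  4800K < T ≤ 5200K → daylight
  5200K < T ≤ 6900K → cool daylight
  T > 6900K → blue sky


Temperature: 5620K
5200K < 5620K ≤ 6900K → cool daylight
Classification: cool daylight


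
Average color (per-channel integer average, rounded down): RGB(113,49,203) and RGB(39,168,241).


Midpoint: each channel = ⌊(C₁+C₂)/2⌋
R: ⌊(113+39)/2⌋ = 76
G: ⌊(49+168)/2⌋ = 108
B: ⌊(203+241)/2⌋ = 222
= RGB(76, 108, 222)


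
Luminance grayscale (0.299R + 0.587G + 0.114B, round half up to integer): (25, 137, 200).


Gray = 0.299×R + 0.587×G + 0.114×B
Gray = 0.299×25 + 0.587×137 + 0.114×200
Gray = 7.475 + 80.419 + 22.800
Gray = 110.694 → round half up → 111
Gray = 111


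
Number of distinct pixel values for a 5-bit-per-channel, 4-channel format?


Total bits = 5 bits/channel × 4 channels = 20 bits
Distinct pixel values = 2^20
= 1,048,576 pixel values


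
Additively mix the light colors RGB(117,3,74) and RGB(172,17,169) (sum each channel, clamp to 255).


Additive: each channel = min(255, C₁+C₂)
R: 117+172 = 289 → 255
G: 3+17 = 20 → 20
B: 74+169 = 243 → 243
= RGB(255, 20, 243)


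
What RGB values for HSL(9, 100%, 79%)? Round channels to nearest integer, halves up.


H=9°, S=1.00, L=0.79
C = (1-|2L-1|)×S = (1-|0.58|)×1.00 = 0.42
H' = H/60 = 9/60 ≈ 0.1500; X = C×(1-|H' mod 2 - 1|) = 0.063
m = L - C/2 = 0.79 - 0.21 = 0.58
Sector ⌊H'⌋ = 0 → (R',G',B') = (0.42, 0.063, 0.0)
RGB = ((R'+m)×255, (G'+m)×255, (B'+m)×255) = (255.0, 163.965, 147.9)
Round half up → RGB(255, 164, 148)


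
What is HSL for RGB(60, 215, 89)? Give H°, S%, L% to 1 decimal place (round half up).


Normalize: R'=60/255≈0.2353, G'=215/255≈0.8431, B'=89/255≈0.3490
Max=215/255, Min=60/255, Δ=Max-Min=155/255
L = (Max+Min)/2 = (215+60)/510 = 275/510 = 0.53921… → L = 53.9%
L > 0.5 → S = Δ/(2-Max-Min) = 155/(510-215-60) = 155/235 = 0.65957… → S = 66.0%
(the 1/255 factors cancel in S and H, so raw channel differences can be used)
Max is G' → H = 60 × ((B-R)/Δ + 2) = 60 × ((89-60)/155 + 2)
  29/155 + 2 = 0.1870… + 2 = 2.1870…
  H = 60 × 2.1870… = 131.225…° → H = 131.2°
= HSL(131.2°, 66.0%, 53.9%)


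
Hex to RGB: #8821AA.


88 → 136 (R)
21 → 33 (G)
AA → 170 (B)
= RGB(136, 33, 170)


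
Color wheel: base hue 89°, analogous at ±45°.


Base hue: 89°
Left analog: (89 - 45) mod 360 = 44°
Right analog: (89 + 45) mod 360 = 134°
Analogous hues = 44° and 134°


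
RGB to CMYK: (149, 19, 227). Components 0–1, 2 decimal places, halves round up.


R'=149/255≈0.5843, G'=19/255≈0.0745, B'=227/255≈0.8902
K = 1 - max(R',G',B') = 1 - 227/255 = 28/255 = 0.10980… → 0.11
(1-R'-K)/(1-K) simplifies to (max-R)/max with max = 227:
C = (227-149)/227 = 78/227 = 0.34361… → 0.34
M = (227-19)/227 = 208/227 = 0.91629… → 0.92
Y = (227-227)/227 = 0/227 = 0 → 0.00
= CMYK(0.34, 0.92, 0.00, 0.11)


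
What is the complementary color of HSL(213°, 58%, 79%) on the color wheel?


Complement = opposite side of color wheel = hue + 180°
H' = (213 + 180) mod 360 = 33°
S and L unchanged.
= HSL(33°, 58%, 79%)


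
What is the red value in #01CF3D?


Color: #01CF3D
R = 01 = 1
G = CF = 207
B = 3D = 61
Red = 1


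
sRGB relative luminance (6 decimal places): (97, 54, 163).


Linearize each channel (sRGB transfer function): c = v/255; c_lin = c/12.92 if c ≤ 0.04045, else ((c+0.055)/1.055)^2.4
  R: 97/255 ≈ 0.380392 > 0.04045 → ((0.380392+0.055)/1.055)^2.4 ≈ 0.119538
  G: 54/255 ≈ 0.211765 > 0.04045 → ((0.211765+0.055)/1.055)^2.4 ≈ 0.036889
  B: 163/255 ≈ 0.639216 > 0.04045 → ((0.639216+0.055)/1.055)^2.4 ≈ 0.366253
R_lin = 0.119538, G_lin = 0.036889, B_lin = 0.366253
L = 0.2126×R + 0.7152×G + 0.0722×B
L = 0.2126×0.119538 + 0.7152×0.036889 + 0.0722×0.366253
L ≈ 0.078241


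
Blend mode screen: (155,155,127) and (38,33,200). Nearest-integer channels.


Screen: C = 255 - (255-A)×(255-B)/255, rounded to nearest integer
R: 255 - (255-155)×(255-38)/255 = 255 - 21700/255 ≈ 255 - 85.098 = 169.902 → 170
G: 255 - (255-155)×(255-33)/255 = 255 - 22200/255 ≈ 255 - 87.059 = 167.941 → 168
B: 255 - (255-127)×(255-200)/255 = 255 - 7040/255 ≈ 255 - 27.608 = 227.392 → 227
= RGB(170, 168, 227)


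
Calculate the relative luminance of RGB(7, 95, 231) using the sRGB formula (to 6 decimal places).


Linearize each channel (sRGB transfer function): c = v/255; c_lin = c/12.92 if c ≤ 0.04045, else ((c+0.055)/1.055)^2.4
  R: 7/255 ≈ 0.027451 ≤ 0.04045 → 0.027451/12.92 ≈ 0.002125
  G: 95/255 ≈ 0.372549 > 0.04045 → ((0.372549+0.055)/1.055)^2.4 ≈ 0.114435
  B: 231/255 ≈ 0.905882 > 0.04045 → ((0.905882+0.055)/1.055)^2.4 ≈ 0.799103
R_lin = 0.002125, G_lin = 0.114435, B_lin = 0.799103
L = 0.2126×R + 0.7152×G + 0.0722×B
L = 0.2126×0.002125 + 0.7152×0.114435 + 0.0722×0.799103
L ≈ 0.139991


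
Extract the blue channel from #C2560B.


Color: #C2560B
R = C2 = 194
G = 56 = 86
B = 0B = 11
Blue = 11


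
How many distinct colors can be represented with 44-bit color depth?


Colors = 2^bits = 2^44
= 17,592,186,044,416 colors


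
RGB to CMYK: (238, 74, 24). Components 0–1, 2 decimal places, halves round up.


R'=238/255≈0.9333, G'=74/255≈0.2902, B'=24/255≈0.0941
K = 1 - max(R',G',B') = 1 - 238/255 = 17/255 = 0.06666… → 0.07
(1-R'-K)/(1-K) simplifies to (max-R)/max with max = 238:
C = (238-238)/238 = 0/238 = 0 → 0.00
M = (238-74)/238 = 164/238 = 0.68907… → 0.69
Y = (238-24)/238 = 214/238 = 0.89915… → 0.90
= CMYK(0.00, 0.69, 0.90, 0.07)


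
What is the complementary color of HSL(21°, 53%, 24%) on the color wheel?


Complement = opposite side of color wheel = hue + 180°
H' = (21 + 180) mod 360 = 201°
S and L unchanged.
= HSL(201°, 53%, 24%)


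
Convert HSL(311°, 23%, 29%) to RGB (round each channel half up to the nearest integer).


H=311°, S=0.23, L=0.29
C = (1-|2L-1|)×S = (1-|-0.42|)×0.23 = 0.1334
H' = H/60 = 311/60 ≈ 5.1833; X = C×(1-|H' mod 2 - 1|) ≈ 0.1089
m = L - C/2 = 0.29 - 0.0667 = 0.2233
Sector ⌊H'⌋ = 5 → (R',G',B') = (0.1334, 0.0, ≈0.1089)
RGB = ((R'+m)×255, (G'+m)×255, (B'+m)×255) = (90.9585, 56.9415, 84.72205)
Round half up → RGB(91, 57, 85)


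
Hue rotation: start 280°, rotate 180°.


New hue = (H + rotation) mod 360
New hue = (280 + 180) mod 360
= 460 mod 360
= 100°


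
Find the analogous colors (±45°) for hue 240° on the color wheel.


Base hue: 240°
Left analog: (240 - 45) mod 360 = 195°
Right analog: (240 + 45) mod 360 = 285°
Analogous hues = 195° and 285°


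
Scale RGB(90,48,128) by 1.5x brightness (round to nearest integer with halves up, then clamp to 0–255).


Multiply each channel by 1.5, round half up, clamp to [0, 255]
R: 90×1.5 = 135
G: 48×1.5 = 72
B: 128×1.5 = 192
= RGB(135, 72, 192)


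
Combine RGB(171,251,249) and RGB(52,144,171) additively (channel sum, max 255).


Additive: each channel = min(255, C₁+C₂)
R: 171+52 = 223 → 223
G: 251+144 = 395 → 255
B: 249+171 = 420 → 255
= RGB(223, 255, 255)


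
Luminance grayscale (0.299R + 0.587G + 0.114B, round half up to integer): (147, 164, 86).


Gray = 0.299×R + 0.587×G + 0.114×B
Gray = 0.299×147 + 0.587×164 + 0.114×86
Gray = 43.953 + 96.268 + 9.804
Gray = 150.025 → round half up → 150
Gray = 150


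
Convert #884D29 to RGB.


88 → 136 (R)
4D → 77 (G)
29 → 41 (B)
= RGB(136, 77, 41)


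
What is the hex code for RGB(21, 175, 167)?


R = 21 → 15 (hex)
G = 175 → AF (hex)
B = 167 → A7 (hex)
Hex = #15AFA7


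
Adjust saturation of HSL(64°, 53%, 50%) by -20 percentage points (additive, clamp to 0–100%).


Original S = 53%
Adjustment = -20 percentage points
New S = 53 + (-20) = 33
Clamp to [0, 100] → 33
= HSL(64°, 33%, 50%)


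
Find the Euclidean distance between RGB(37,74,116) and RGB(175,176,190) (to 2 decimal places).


d = √[(R₁-R₂)² + (G₁-G₂)² + (B₁-B₂)²]
d = √[(37-175)² + (74-176)² + (116-190)²]
d = √[19044 + 10404 + 5476]
d = √34924
d ≈ 186.88


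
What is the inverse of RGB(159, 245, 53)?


Invert: (255-R, 255-G, 255-B)
R: 255-159 = 96
G: 255-245 = 10
B: 255-53 = 202
= RGB(96, 10, 202)


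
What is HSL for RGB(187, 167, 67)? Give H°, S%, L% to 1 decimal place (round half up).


Normalize: R'=187/255≈0.7333, G'=167/255≈0.6549, B'=67/255≈0.2627
Max=187/255, Min=67/255, Δ=Max-Min=120/255
L = (Max+Min)/2 = (187+67)/510 = 254/510 = 0.49803… → L = 49.8%
L ≤ 0.5 → S = Δ/(Max+Min) = 120/(187+67) = 120/254 = 0.47244… → S = 47.2%
(the 1/255 factors cancel in S and H, so raw channel differences can be used)
Max is R' → H = 60 × (((G-B)/Δ) mod 6) = 60 × (((167-67)/120) mod 6)
  100/120 = 0.8333…
  H = 60 × 0.8333… = 50° → H = 50.0°
= HSL(50.0°, 47.2%, 49.8%)


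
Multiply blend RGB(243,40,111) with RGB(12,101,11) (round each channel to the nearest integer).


Multiply: C = A×B/255, rounded to nearest integer
R: 243×12/255 = 2916/255 ≈ 11.435 → 11
G: 40×101/255 = 4040/255 ≈ 15.843 → 16
B: 111×11/255 = 1221/255 ≈ 4.788 → 5
= RGB(11, 16, 5)


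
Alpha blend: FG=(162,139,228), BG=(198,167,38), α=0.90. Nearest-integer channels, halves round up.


C = α×F + (1-α)×B, with 1-α = 0.10
R: 0.90×162 + 0.10×198 = 145.80 + 19.80 = 165.60 → 166
G: 0.90×139 + 0.10×167 = 125.10 + 16.70 = 141.80 → 142
B: 0.90×228 + 0.10×38 = 205.20 + 3.80 = 209.00 → 209
= RGB(166, 142, 209)


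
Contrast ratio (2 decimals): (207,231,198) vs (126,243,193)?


Linearize each sRGB channel c=v/255: c/12.92 if c ≤ 0.04045 else ((c+0.055)/1.055)^2.4
L = 0.2126×R_lin + 0.7152×G_lin + 0.0722×B_lin
Color 1 (207,231,198):
  R=207: 207/255≈0.8118 > 0.04045 → ((0.8118+0.055)/1.055)^2.4 ≈ 0.62396
  G=231: 231/255≈0.9059 > 0.04045 → ((0.9059+0.055)/1.055)^2.4 ≈ 0.79910
  B=198: 198/255≈0.7765 > 0.04045 → ((0.7765+0.055)/1.055)^2.4 ≈ 0.56471
  L1 = 0.2126×0.62396 + 0.7152×0.79910 + 0.0722×0.56471 ≈ 0.74494
Color 2 (126,243,193):
  R=126: 126/255≈0.4941 > 0.04045 → ((0.4941+0.055)/1.055)^2.4 ≈ 0.20864
  G=243: 243/255≈0.9529 > 0.04045 → ((0.9529+0.055)/1.055)^2.4 ≈ 0.89627
  B=193: 193/255≈0.7569 > 0.04045 → ((0.7569+0.055)/1.055)^2.4 ≈ 0.53328
  L2 = 0.2126×0.20864 + 0.7152×0.89627 + 0.0722×0.53328 ≈ 0.72387
Lighter = 0.74494, Darker = 0.72387
Ratio = (L_lighter + 0.05) / (L_darker + 0.05)
Ratio = (0.74494 + 0.05) / (0.72387 + 0.05) = 0.79494 / 0.77387 ≈ 1.0272
Ratio ≈ 1.03:1


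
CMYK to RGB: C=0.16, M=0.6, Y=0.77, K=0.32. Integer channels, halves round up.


R = 255 × (1-C) × (1-K) = 255 × 0.84 × 0.68 = 145.656 → 146
G = 255 × (1-M) × (1-K) = 255 × 0.40 × 0.68 = 69.36 → 69
B = 255 × (1-Y) × (1-K) = 255 × 0.23 × 0.68 = 39.882 → 40
= RGB(146, 69, 40)


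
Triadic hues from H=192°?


Triadic: equally spaced at 120° intervals
H1 = 192°
H2 = (192 + 120) mod 360 = 312°
H3 = (192 + 240) mod 360 = 72°
Triadic = 192°, 312°, 72°


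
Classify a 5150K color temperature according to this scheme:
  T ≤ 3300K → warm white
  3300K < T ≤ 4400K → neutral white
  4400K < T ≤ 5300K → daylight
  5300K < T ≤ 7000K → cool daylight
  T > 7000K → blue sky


Temperature: 5150K
4400K < 5150K ≤ 5300K → daylight
Classification: daylight


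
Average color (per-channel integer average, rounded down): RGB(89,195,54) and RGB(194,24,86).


Midpoint: each channel = ⌊(C₁+C₂)/2⌋
R: ⌊(89+194)/2⌋ = 141
G: ⌊(195+24)/2⌋ = 109
B: ⌊(54+86)/2⌋ = 70
= RGB(141, 109, 70)


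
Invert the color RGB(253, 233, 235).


Invert: (255-R, 255-G, 255-B)
R: 255-253 = 2
G: 255-233 = 22
B: 255-235 = 20
= RGB(2, 22, 20)


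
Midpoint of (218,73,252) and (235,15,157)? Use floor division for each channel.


Midpoint: each channel = ⌊(C₁+C₂)/2⌋
R: ⌊(218+235)/2⌋ = 226
G: ⌊(73+15)/2⌋ = 44
B: ⌊(252+157)/2⌋ = 204
= RGB(226, 44, 204)


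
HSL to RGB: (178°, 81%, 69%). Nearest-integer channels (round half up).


H=178°, S=0.81, L=0.69
C = (1-|2L-1|)×S = (1-|0.38|)×0.81 = 0.5022
H' = H/60 = 178/60 ≈ 2.9667; X = C×(1-|H' mod 2 - 1|) = 0.48546
m = L - C/2 = 0.69 - 0.2511 = 0.4389
Sector ⌊H'⌋ = 2 → (R',G',B') = (0.0, 0.5022, 0.48546)
RGB = ((R'+m)×255, (G'+m)×255, (B'+m)×255) = (111.9195, 239.9805, 235.7118)
Round half up → RGB(112, 240, 236)


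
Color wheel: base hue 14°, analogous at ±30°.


Base hue: 14°
Left analog: (14 - 30) mod 360 = 344°
Right analog: (14 + 30) mod 360 = 44°
Analogous hues = 344° and 44°


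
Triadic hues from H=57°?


Triadic: equally spaced at 120° intervals
H1 = 57°
H2 = (57 + 120) mod 360 = 177°
H3 = (57 + 240) mod 360 = 297°
Triadic = 57°, 177°, 297°


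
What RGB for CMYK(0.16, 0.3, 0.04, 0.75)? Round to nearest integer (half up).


R = 255 × (1-C) × (1-K) = 255 × 0.84 × 0.25 = 53.55 → 54
G = 255 × (1-M) × (1-K) = 255 × 0.70 × 0.25 = 44.625 → 45
B = 255 × (1-Y) × (1-K) = 255 × 0.96 × 0.25 = 61.2 → 61
= RGB(54, 45, 61)


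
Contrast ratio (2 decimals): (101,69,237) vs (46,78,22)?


Linearize each sRGB channel c=v/255: c/12.92 if c ≤ 0.04045 else ((c+0.055)/1.055)^2.4
L = 0.2126×R_lin + 0.7152×G_lin + 0.0722×B_lin
Color 1 (101,69,237):
  R=101: 101/255≈0.3961 > 0.04045 → ((0.3961+0.055)/1.055)^2.4 ≈ 0.13014
  G=69: 69/255≈0.2706 > 0.04045 → ((0.2706+0.055)/1.055)^2.4 ≈ 0.05951
  B=237: 237/255≈0.9294 > 0.04045 → ((0.9294+0.055)/1.055)^2.4 ≈ 0.84687
  L1 = 0.2126×0.13014 + 0.7152×0.05951 + 0.0722×0.84687 ≈ 0.13137
Color 2 (46,78,22):
  R=46: 46/255≈0.1804 > 0.04045 → ((0.1804+0.055)/1.055)^2.4 ≈ 0.02732
  G=78: 78/255≈0.3059 > 0.04045 → ((0.3059+0.055)/1.055)^2.4 ≈ 0.07619
  B=22: 22/255≈0.0863 > 0.04045 → ((0.0863+0.055)/1.055)^2.4 ≈ 0.00802
  L2 = 0.2126×0.02732 + 0.7152×0.07619 + 0.0722×0.00802 ≈ 0.06088
Lighter = 0.13137, Darker = 0.06088
Ratio = (L_lighter + 0.05) / (L_darker + 0.05)
Ratio = (0.13137 + 0.05) / (0.06088 + 0.05) = 0.18137 / 0.11088 ≈ 1.6358
Ratio ≈ 1.64:1


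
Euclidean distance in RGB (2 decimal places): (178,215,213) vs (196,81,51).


d = √[(R₁-R₂)² + (G₁-G₂)² + (B₁-B₂)²]
d = √[(178-196)² + (215-81)² + (213-51)²]
d = √[324 + 17956 + 26244]
d = √44524
d ≈ 211.01


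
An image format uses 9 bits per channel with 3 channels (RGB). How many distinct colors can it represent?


Total bits = 9 bits/channel × 3 channels = 27 bits
Distinct colors = 2^27
= 134,217,728 colors


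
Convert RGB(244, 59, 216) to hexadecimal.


R = 244 → F4 (hex)
G = 59 → 3B (hex)
B = 216 → D8 (hex)
Hex = #F43BD8


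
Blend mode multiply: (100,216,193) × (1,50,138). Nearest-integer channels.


Multiply: C = A×B/255, rounded to nearest integer
R: 100×1/255 = 100/255 ≈ 0.392 → 0
G: 216×50/255 = 10800/255 ≈ 42.353 → 42
B: 193×138/255 = 26634/255 ≈ 104.447 → 104
= RGB(0, 42, 104)


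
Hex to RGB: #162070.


16 → 22 (R)
20 → 32 (G)
70 → 112 (B)
= RGB(22, 32, 112)


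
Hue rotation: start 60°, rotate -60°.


New hue = (H + rotation) mod 360
New hue = (60 -60) mod 360
= 0 mod 360
= 0°


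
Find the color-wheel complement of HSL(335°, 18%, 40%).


Complement = opposite side of color wheel = hue + 180°
H' = (335 + 180) mod 360 = 155°
S and L unchanged.
= HSL(155°, 18%, 40%)


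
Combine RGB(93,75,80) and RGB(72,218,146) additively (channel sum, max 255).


Additive: each channel = min(255, C₁+C₂)
R: 93+72 = 165 → 165
G: 75+218 = 293 → 255
B: 80+146 = 226 → 226
= RGB(165, 255, 226)


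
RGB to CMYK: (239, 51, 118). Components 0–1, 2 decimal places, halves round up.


R'=239/255≈0.9373, G'=51/255≈0.2000, B'=118/255≈0.4627
K = 1 - max(R',G',B') = 1 - 239/255 = 16/255 = 0.06274… → 0.06
(1-R'-K)/(1-K) simplifies to (max-R)/max with max = 239:
C = (239-239)/239 = 0/239 = 0 → 0.00
M = (239-51)/239 = 188/239 = 0.78661… → 0.79
Y = (239-118)/239 = 121/239 = 0.50627… → 0.51
= CMYK(0.00, 0.79, 0.51, 0.06)


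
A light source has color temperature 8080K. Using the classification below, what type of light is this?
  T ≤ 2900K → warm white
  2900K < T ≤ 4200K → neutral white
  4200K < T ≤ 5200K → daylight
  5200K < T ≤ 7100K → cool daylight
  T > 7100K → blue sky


Temperature: 8080K
8080K > 7100K → blue sky
Classification: blue sky


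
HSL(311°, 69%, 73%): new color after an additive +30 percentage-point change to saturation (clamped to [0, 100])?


Original S = 69%
Adjustment = +30 percentage points
New S = 69 + (30) = 99
Clamp to [0, 100] → 99
= HSL(311°, 99%, 73%)


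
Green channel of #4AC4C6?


Color: #4AC4C6
R = 4A = 74
G = C4 = 196
B = C6 = 198
Green = 196


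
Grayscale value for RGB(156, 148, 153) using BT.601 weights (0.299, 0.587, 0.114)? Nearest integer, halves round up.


Gray = 0.299×R + 0.587×G + 0.114×B
Gray = 0.299×156 + 0.587×148 + 0.114×153
Gray = 46.644 + 86.876 + 17.442
Gray = 150.962 → round half up → 151
Gray = 151


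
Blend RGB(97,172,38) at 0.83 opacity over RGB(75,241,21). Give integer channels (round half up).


C = α×F + (1-α)×B, with 1-α = 0.17
R: 0.83×97 + 0.17×75 = 80.51 + 12.75 = 93.26 → 93
G: 0.83×172 + 0.17×241 = 142.76 + 40.97 = 183.73 → 184
B: 0.83×38 + 0.17×21 = 31.54 + 3.57 = 35.11 → 35
= RGB(93, 184, 35)


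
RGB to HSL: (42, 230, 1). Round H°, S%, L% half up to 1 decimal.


Normalize: R'=42/255≈0.1647, G'=230/255≈0.9020, B'=1/255≈0.0039
Max=230/255, Min=1/255, Δ=Max-Min=229/255
L = (Max+Min)/2 = (230+1)/510 = 231/510 = 0.45294… → L = 45.3%
L ≤ 0.5 → S = Δ/(Max+Min) = 229/(230+1) = 229/231 = 0.99134… → S = 99.1%
(the 1/255 factors cancel in S and H, so raw channel differences can be used)
Max is G' → H = 60 × ((B-R)/Δ + 2) = 60 × ((1-42)/229 + 2)
  -41/229 + 2 = -0.1790… + 2 = 1.8209…
  H = 60 × 1.8209… = 109.257…° → H = 109.3°
= HSL(109.3°, 99.1%, 45.3%)


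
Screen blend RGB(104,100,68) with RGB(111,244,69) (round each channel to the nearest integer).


Screen: C = 255 - (255-A)×(255-B)/255, rounded to nearest integer
R: 255 - (255-104)×(255-111)/255 = 255 - 21744/255 ≈ 255 - 85.271 = 169.729 → 170
G: 255 - (255-100)×(255-244)/255 = 255 - 1705/255 ≈ 255 - 6.686 = 248.314 → 248
B: 255 - (255-68)×(255-69)/255 = 255 - 34782/255 ≈ 255 - 136.400 = 118.600 → 119
= RGB(170, 248, 119)


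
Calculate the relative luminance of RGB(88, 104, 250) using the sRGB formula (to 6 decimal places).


Linearize each channel (sRGB transfer function): c = v/255; c_lin = c/12.92 if c ≤ 0.04045, else ((c+0.055)/1.055)^2.4
  R: 88/255 ≈ 0.345098 > 0.04045 → ((0.345098+0.055)/1.055)^2.4 ≈ 0.097587
  G: 104/255 ≈ 0.407843 > 0.04045 → ((0.407843+0.055)/1.055)^2.4 ≈ 0.138432
  B: 250/255 ≈ 0.980392 > 0.04045 → ((0.980392+0.055)/1.055)^2.4 ≈ 0.955973
R_lin = 0.097587, G_lin = 0.138432, B_lin = 0.955973
L = 0.2126×R + 0.7152×G + 0.0722×B
L = 0.2126×0.097587 + 0.7152×0.138432 + 0.0722×0.955973
L ≈ 0.188775
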